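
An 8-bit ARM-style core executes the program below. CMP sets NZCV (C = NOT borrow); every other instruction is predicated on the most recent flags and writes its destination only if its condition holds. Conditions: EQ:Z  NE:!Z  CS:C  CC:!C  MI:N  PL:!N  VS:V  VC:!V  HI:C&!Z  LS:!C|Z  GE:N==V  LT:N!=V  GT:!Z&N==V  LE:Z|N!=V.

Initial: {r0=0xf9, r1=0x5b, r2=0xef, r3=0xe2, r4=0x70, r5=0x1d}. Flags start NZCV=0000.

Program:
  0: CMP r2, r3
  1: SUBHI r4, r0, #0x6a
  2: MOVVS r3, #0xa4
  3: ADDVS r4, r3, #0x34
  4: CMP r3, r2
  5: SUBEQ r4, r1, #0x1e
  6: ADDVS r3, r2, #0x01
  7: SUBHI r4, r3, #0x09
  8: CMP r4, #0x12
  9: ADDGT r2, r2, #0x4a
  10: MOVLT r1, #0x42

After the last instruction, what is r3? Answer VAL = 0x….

[0] flags=0010 → (cmp)
[1] flags=0010 HI?T → r4=0x8f
[2] flags=0010 VS?F → skip
[3] flags=0010 VS?F → skip
[4] flags=1000 → (cmp)
[5] flags=1000 EQ?F → skip
[6] flags=1000 VS?F → skip
[7] flags=1000 HI?F → skip
[8] flags=0011 → (cmp)
[9] flags=0011 GT?F → skip
[10] flags=0011 LT?T → r1=0x42

VAL = 0xe2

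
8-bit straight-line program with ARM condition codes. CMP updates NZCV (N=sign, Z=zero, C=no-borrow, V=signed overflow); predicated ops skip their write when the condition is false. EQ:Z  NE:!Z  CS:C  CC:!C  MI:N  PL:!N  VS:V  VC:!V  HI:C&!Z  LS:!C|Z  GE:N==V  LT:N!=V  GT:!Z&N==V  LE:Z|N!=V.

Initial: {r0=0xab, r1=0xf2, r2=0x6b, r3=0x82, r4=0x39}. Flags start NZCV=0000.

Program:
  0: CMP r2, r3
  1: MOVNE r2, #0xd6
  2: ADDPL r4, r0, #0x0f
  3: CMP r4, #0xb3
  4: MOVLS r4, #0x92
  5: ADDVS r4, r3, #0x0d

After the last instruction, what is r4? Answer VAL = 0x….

[0] flags=1001 → (cmp)
[1] flags=1001 NE?T → r2=0xd6
[2] flags=1001 PL?F → skip
[3] flags=1001 → (cmp)
[4] flags=1001 LS?T → r4=0x92
[5] flags=1001 VS?T → r4=0x8f

VAL = 0x8f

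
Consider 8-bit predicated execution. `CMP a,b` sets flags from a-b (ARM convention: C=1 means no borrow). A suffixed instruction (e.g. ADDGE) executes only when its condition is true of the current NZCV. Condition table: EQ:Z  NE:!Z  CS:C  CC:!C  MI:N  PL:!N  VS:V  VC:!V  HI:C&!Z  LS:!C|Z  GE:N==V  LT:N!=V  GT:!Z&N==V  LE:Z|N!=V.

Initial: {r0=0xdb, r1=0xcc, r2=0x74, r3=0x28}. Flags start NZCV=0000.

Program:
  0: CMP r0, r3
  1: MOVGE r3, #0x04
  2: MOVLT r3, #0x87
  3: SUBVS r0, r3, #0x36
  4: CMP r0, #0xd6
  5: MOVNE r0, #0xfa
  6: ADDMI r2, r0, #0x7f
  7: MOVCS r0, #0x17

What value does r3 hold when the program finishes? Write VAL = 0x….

0: ✓ CMP  NZCV=1010
1: · MOVGE
2: ✓ MOVLT  r3←0x87
3: · SUBVS
4: ✓ CMP  NZCV=0010
5: ✓ MOVNE  r0←0xfa
6: · ADDMI
7: ✓ MOVCS  r0←0x17

VAL = 0x87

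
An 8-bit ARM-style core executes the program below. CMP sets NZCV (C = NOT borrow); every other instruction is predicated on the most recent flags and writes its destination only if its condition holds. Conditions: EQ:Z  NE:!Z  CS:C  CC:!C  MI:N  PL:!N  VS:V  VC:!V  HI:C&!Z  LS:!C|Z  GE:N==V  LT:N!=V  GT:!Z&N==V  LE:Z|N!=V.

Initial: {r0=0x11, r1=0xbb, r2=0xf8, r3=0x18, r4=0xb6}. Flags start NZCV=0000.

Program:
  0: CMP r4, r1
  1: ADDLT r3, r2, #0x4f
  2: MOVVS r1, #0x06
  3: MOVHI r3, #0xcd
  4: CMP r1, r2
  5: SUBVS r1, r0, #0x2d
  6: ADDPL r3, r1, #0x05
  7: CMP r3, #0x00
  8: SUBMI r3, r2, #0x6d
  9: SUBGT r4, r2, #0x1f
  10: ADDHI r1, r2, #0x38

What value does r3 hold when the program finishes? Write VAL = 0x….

[0] flags=1000 → (cmp)
[1] flags=1000 LT?T → r3=0x47
[2] flags=1000 VS?F → skip
[3] flags=1000 HI?F → skip
[4] flags=1000 → (cmp)
[5] flags=1000 VS?F → skip
[6] flags=1000 PL?F → skip
[7] flags=0010 → (cmp)
[8] flags=0010 MI?F → skip
[9] flags=0010 GT?T → r4=0xd9
[10] flags=0010 HI?T → r1=0x30

VAL = 0x47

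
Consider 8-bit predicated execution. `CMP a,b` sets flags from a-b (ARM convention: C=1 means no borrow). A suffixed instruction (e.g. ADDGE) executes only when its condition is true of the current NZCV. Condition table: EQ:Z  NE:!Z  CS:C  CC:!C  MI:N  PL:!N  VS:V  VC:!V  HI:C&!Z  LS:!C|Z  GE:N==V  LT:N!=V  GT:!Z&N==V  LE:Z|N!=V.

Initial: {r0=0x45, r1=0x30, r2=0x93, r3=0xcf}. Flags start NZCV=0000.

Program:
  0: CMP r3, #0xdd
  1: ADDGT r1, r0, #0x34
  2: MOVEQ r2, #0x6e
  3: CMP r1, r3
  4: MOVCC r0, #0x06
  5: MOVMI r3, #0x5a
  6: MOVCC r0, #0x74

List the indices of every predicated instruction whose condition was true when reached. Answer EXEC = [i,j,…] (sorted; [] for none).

0: ✓ CMP  NZCV=1000
1: · ADDGT
2: · MOVEQ
3: ✓ CMP  NZCV=0000
4: ✓ MOVCC  r0←0x06
5: · MOVMI
6: ✓ MOVCC  r0←0x74

EXEC = [4,6]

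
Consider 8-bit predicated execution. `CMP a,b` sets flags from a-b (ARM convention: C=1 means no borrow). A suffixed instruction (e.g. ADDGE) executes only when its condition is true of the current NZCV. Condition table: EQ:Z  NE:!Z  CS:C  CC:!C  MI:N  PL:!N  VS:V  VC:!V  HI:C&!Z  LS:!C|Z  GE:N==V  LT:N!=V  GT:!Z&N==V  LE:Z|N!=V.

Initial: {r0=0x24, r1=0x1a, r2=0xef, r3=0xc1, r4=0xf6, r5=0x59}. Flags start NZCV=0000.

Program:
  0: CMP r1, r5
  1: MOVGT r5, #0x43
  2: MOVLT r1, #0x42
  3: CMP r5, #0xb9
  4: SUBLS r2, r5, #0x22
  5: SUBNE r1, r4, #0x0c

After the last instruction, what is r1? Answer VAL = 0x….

[0] flags=1000 → (cmp)
[1] flags=1000 GT?F → skip
[2] flags=1000 LT?T → r1=0x42
[3] flags=1001 → (cmp)
[4] flags=1001 LS?T → r2=0x37
[5] flags=1001 NE?T → r1=0xea

VAL = 0xea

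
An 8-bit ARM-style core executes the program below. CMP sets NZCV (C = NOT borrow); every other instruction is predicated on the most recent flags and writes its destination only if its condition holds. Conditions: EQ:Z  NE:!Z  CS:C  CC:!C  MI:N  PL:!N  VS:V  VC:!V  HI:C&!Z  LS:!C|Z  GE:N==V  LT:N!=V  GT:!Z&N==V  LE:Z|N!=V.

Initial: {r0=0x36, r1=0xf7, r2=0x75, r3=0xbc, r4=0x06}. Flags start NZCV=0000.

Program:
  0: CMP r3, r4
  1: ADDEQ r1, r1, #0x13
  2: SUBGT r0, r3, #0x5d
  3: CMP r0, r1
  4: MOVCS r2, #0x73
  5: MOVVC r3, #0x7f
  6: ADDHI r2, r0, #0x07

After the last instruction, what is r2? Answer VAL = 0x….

VAL = 0x75

0: ✓ CMP  NZCV=1010
1: · ADDEQ
2: · SUBGT
3: ✓ CMP  NZCV=0000
4: · MOVCS
5: ✓ MOVVC  r3←0x7f
6: · ADDHI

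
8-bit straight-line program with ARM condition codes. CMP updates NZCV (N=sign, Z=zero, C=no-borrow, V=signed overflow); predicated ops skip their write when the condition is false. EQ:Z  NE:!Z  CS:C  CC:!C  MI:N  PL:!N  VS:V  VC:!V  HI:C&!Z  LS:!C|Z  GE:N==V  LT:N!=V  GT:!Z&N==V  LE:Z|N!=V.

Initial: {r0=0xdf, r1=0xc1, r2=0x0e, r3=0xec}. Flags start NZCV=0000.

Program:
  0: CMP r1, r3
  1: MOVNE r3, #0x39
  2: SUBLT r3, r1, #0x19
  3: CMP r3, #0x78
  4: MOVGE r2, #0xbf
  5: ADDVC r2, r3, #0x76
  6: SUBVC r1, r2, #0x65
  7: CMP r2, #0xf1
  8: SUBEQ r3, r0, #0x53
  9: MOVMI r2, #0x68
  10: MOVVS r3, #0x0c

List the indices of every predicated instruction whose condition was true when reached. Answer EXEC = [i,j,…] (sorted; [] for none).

0: ✓ CMP  NZCV=1000
1: ✓ MOVNE  r3←0x39
2: ✓ SUBLT  r3←0xa8
3: ✓ CMP  NZCV=0011
4: · MOVGE
5: · ADDVC
6: · SUBVC
7: ✓ CMP  NZCV=0000
8: · SUBEQ
9: · MOVMI
10: · MOVVS

EXEC = [1,2]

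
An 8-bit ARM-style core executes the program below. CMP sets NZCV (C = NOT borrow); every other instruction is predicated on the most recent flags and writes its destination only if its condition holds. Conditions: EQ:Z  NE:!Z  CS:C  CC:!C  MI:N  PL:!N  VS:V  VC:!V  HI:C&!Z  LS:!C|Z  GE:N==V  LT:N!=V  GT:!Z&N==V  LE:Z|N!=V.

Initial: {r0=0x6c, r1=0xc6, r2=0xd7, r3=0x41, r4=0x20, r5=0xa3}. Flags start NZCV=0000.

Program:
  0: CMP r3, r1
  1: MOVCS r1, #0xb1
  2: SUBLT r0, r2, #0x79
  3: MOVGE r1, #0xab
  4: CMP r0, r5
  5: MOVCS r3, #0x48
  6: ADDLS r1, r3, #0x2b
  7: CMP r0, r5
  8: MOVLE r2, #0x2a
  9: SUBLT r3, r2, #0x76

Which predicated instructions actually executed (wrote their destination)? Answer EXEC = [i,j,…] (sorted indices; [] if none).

[0] flags=0000 → (cmp)
[1] flags=0000 CS?F → skip
[2] flags=0000 LT?F → skip
[3] flags=0000 GE?T → r1=0xab
[4] flags=1001 → (cmp)
[5] flags=1001 CS?F → skip
[6] flags=1001 LS?T → r1=0x6c
[7] flags=1001 → (cmp)
[8] flags=1001 LE?F → skip
[9] flags=1001 LT?F → skip

EXEC = [3,6]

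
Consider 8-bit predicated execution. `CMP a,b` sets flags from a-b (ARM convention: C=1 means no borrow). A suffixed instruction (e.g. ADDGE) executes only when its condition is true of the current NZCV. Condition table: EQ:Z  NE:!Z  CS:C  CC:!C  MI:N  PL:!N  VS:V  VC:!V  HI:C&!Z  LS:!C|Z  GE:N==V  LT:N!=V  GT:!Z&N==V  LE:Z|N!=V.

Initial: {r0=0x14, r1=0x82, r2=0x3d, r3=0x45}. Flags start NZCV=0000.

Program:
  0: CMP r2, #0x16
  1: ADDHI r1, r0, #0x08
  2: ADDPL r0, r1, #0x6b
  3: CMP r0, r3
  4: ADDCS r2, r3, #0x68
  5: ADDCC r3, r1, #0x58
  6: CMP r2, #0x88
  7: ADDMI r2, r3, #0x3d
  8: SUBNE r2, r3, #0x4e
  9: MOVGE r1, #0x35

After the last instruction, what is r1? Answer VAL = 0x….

VAL = 0x35

0: ✓ CMP  NZCV=0010
1: ✓ ADDHI  r1←0x1c
2: ✓ ADDPL  r0←0x87
3: ✓ CMP  NZCV=0011
4: ✓ ADDCS  r2←0xad
5: · ADDCC
6: ✓ CMP  NZCV=0010
7: · ADDMI
8: ✓ SUBNE  r2←0xf7
9: ✓ MOVGE  r1←0x35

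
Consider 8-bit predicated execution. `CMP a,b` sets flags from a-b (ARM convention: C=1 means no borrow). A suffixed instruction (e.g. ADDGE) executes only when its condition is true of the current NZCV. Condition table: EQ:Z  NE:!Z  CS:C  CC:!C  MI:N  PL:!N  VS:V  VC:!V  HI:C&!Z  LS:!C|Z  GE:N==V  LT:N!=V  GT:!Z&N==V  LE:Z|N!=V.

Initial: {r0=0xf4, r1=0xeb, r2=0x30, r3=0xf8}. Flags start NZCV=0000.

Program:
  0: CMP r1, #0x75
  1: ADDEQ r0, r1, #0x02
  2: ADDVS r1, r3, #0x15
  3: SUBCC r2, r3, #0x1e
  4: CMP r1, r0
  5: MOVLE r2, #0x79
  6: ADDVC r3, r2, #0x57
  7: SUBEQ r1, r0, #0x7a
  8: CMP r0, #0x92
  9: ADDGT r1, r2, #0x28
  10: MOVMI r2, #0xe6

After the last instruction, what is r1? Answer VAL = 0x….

VAL = 0x58

0: ✓ CMP  NZCV=0011
1: · ADDEQ
2: ✓ ADDVS  r1←0x0d
3: · SUBCC
4: ✓ CMP  NZCV=0000
5: · MOVLE
6: ✓ ADDVC  r3←0x87
7: · SUBEQ
8: ✓ CMP  NZCV=0010
9: ✓ ADDGT  r1←0x58
10: · MOVMI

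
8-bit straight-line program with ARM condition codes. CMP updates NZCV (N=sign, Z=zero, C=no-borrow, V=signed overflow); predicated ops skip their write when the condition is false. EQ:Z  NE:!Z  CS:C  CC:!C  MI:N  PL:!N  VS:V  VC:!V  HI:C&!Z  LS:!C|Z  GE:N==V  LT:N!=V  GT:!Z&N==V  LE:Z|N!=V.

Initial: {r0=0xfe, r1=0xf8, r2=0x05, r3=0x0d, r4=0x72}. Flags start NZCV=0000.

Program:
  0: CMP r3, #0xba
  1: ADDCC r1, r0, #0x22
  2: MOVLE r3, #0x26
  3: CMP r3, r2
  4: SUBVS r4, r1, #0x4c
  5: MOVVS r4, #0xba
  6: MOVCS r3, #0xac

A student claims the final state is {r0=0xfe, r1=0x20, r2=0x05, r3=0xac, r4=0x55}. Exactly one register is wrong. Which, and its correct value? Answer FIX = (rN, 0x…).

[0] flags=0000 → (cmp)
[1] flags=0000 CC?T → r1=0x20
[2] flags=0000 LE?F → skip
[3] flags=0010 → (cmp)
[4] flags=0010 VS?F → skip
[5] flags=0010 VS?F → skip
[6] flags=0010 CS?T → r3=0xac

FIX = (r4, 0x72)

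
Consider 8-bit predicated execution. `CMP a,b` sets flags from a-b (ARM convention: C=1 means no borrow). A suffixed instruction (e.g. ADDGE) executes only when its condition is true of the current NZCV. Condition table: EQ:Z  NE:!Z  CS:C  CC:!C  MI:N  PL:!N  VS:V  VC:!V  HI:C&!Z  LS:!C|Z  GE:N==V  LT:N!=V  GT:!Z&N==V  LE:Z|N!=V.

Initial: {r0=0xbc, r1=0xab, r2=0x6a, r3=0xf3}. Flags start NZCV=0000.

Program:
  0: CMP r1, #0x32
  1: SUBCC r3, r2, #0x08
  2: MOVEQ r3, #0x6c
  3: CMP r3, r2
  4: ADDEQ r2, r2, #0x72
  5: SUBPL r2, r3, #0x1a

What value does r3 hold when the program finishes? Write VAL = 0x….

[0] flags=0011 → (cmp)
[1] flags=0011 CC?F → skip
[2] flags=0011 EQ?F → skip
[3] flags=1010 → (cmp)
[4] flags=1010 EQ?F → skip
[5] flags=1010 PL?F → skip

VAL = 0xf3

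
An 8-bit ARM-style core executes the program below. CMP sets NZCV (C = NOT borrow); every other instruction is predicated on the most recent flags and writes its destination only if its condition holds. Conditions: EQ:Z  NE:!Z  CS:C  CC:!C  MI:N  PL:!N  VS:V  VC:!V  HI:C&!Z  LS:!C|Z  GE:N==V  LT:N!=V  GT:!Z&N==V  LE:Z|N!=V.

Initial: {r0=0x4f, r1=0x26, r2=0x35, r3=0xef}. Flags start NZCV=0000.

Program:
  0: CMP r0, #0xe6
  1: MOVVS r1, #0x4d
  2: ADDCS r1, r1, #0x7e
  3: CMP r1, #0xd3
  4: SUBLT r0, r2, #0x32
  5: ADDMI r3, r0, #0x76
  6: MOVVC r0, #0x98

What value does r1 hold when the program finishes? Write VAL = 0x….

VAL = 0x26

[0] flags=0000 → (cmp)
[1] flags=0000 VS?F → skip
[2] flags=0000 CS?F → skip
[3] flags=0000 → (cmp)
[4] flags=0000 LT?F → skip
[5] flags=0000 MI?F → skip
[6] flags=0000 VC?T → r0=0x98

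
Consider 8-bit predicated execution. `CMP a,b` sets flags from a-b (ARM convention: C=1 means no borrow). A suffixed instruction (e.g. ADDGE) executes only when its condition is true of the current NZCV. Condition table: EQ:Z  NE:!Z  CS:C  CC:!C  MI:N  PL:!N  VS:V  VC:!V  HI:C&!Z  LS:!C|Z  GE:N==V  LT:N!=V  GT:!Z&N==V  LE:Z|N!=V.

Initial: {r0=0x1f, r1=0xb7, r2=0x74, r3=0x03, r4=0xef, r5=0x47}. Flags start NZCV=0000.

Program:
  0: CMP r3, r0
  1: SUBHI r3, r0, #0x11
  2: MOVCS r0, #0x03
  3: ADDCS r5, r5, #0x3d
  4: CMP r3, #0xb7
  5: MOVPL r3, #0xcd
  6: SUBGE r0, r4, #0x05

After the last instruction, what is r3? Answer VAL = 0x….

0: ✓ CMP  NZCV=1000
1: · SUBHI
2: · MOVCS
3: · ADDCS
4: ✓ CMP  NZCV=0000
5: ✓ MOVPL  r3←0xcd
6: ✓ SUBGE  r0←0xea

VAL = 0xcd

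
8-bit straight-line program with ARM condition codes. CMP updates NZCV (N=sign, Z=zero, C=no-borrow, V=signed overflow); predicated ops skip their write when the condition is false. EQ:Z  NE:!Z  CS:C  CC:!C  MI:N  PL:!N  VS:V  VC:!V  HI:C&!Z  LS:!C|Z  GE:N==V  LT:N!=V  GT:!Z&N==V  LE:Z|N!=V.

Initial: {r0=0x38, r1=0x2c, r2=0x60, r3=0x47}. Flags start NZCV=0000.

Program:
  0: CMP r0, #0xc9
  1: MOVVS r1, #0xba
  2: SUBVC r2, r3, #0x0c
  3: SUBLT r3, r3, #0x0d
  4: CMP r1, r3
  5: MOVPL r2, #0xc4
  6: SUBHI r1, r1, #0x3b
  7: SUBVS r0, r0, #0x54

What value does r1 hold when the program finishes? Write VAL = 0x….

[0] flags=0000 → (cmp)
[1] flags=0000 VS?F → skip
[2] flags=0000 VC?T → r2=0x3b
[3] flags=0000 LT?F → skip
[4] flags=1000 → (cmp)
[5] flags=1000 PL?F → skip
[6] flags=1000 HI?F → skip
[7] flags=1000 VS?F → skip

VAL = 0x2c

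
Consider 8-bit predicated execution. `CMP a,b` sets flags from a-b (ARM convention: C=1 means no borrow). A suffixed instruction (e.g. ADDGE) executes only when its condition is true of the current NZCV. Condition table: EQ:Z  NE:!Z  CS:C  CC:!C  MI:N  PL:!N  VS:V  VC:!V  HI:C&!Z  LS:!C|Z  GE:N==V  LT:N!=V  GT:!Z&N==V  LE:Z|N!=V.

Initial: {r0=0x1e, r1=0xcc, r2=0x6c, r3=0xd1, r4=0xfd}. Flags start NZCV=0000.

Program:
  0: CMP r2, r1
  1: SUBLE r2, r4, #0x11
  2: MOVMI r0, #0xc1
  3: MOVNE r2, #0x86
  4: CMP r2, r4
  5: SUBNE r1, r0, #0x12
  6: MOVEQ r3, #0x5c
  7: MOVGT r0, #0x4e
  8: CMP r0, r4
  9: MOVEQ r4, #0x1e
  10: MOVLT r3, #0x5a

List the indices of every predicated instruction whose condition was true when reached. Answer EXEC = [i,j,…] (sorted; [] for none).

EXEC = [2,3,5,10]

0: ✓ CMP  NZCV=1001
1: · SUBLE
2: ✓ MOVMI  r0←0xc1
3: ✓ MOVNE  r2←0x86
4: ✓ CMP  NZCV=1000
5: ✓ SUBNE  r1←0xaf
6: · MOVEQ
7: · MOVGT
8: ✓ CMP  NZCV=1000
9: · MOVEQ
10: ✓ MOVLT  r3←0x5a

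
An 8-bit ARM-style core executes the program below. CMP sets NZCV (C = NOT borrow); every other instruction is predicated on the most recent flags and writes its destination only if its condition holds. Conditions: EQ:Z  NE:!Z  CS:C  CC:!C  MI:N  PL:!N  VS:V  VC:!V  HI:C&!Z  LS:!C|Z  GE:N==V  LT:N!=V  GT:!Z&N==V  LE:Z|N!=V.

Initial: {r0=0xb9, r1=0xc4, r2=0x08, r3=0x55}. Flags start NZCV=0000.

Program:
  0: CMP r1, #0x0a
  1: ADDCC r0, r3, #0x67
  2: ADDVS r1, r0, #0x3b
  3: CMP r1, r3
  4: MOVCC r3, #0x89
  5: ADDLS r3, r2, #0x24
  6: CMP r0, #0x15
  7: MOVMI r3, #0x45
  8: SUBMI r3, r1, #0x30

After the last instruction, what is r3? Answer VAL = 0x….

[0] flags=1010 → (cmp)
[1] flags=1010 CC?F → skip
[2] flags=1010 VS?F → skip
[3] flags=0011 → (cmp)
[4] flags=0011 CC?F → skip
[5] flags=0011 LS?F → skip
[6] flags=1010 → (cmp)
[7] flags=1010 MI?T → r3=0x45
[8] flags=1010 MI?T → r3=0x94

VAL = 0x94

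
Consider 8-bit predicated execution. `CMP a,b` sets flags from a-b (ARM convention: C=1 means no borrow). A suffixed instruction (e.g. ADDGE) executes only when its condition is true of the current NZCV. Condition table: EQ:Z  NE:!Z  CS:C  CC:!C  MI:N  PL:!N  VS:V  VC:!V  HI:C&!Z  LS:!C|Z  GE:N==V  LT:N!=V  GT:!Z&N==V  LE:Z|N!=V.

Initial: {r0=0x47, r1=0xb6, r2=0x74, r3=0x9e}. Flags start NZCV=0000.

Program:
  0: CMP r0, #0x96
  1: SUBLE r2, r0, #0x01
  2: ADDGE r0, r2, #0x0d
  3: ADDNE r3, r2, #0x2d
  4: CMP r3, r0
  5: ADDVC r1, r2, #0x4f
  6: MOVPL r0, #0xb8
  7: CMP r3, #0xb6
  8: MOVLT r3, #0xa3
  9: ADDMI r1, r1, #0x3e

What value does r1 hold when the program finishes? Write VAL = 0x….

VAL = 0x01

[0] flags=1001 → (cmp)
[1] flags=1001 LE?F → skip
[2] flags=1001 GE?T → r0=0x81
[3] flags=1001 NE?T → r3=0xa1
[4] flags=0010 → (cmp)
[5] flags=0010 VC?T → r1=0xc3
[6] flags=0010 PL?T → r0=0xb8
[7] flags=1000 → (cmp)
[8] flags=1000 LT?T → r3=0xa3
[9] flags=1000 MI?T → r1=0x01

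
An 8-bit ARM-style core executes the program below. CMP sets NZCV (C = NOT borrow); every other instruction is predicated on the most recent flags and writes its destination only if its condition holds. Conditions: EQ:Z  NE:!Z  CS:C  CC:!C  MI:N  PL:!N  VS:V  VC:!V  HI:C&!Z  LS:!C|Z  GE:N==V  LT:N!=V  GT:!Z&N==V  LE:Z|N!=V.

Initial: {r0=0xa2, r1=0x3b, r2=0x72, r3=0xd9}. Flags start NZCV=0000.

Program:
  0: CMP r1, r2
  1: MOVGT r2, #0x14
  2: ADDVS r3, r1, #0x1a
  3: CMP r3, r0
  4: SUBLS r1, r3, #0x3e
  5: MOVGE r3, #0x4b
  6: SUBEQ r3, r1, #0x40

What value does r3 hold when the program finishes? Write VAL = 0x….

0: ✓ CMP  NZCV=1000
1: · MOVGT
2: · ADDVS
3: ✓ CMP  NZCV=0010
4: · SUBLS
5: ✓ MOVGE  r3←0x4b
6: · SUBEQ

VAL = 0x4b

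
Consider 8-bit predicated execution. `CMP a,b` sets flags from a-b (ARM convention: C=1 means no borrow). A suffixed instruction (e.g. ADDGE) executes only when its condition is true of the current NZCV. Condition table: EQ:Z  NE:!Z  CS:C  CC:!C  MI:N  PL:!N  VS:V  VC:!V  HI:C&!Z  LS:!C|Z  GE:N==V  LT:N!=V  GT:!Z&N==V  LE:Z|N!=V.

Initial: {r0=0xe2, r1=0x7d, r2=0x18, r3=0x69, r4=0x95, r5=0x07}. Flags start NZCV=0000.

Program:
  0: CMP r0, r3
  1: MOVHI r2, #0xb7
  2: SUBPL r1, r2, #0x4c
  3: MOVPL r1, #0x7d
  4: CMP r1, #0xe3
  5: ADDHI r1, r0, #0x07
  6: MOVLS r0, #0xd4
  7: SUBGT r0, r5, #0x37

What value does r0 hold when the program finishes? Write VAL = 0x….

[0] flags=0011 → (cmp)
[1] flags=0011 HI?T → r2=0xb7
[2] flags=0011 PL?T → r1=0x6b
[3] flags=0011 PL?T → r1=0x7d
[4] flags=1001 → (cmp)
[5] flags=1001 HI?F → skip
[6] flags=1001 LS?T → r0=0xd4
[7] flags=1001 GT?T → r0=0xd0

VAL = 0xd0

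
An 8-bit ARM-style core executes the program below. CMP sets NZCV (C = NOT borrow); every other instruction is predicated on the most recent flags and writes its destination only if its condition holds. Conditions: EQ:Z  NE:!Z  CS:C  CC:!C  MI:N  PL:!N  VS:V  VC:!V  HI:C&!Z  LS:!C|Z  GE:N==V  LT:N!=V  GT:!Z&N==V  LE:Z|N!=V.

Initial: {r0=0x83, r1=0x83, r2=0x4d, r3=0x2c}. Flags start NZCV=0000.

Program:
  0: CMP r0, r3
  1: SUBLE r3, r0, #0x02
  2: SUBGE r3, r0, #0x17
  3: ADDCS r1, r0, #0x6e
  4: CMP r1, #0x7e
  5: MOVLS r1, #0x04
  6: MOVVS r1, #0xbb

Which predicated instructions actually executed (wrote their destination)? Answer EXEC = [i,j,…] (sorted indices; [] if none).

0: ✓ CMP  NZCV=0011
1: ✓ SUBLE  r3←0x81
2: · SUBGE
3: ✓ ADDCS  r1←0xf1
4: ✓ CMP  NZCV=0011
5: · MOVLS
6: ✓ MOVVS  r1←0xbb

EXEC = [1,3,6]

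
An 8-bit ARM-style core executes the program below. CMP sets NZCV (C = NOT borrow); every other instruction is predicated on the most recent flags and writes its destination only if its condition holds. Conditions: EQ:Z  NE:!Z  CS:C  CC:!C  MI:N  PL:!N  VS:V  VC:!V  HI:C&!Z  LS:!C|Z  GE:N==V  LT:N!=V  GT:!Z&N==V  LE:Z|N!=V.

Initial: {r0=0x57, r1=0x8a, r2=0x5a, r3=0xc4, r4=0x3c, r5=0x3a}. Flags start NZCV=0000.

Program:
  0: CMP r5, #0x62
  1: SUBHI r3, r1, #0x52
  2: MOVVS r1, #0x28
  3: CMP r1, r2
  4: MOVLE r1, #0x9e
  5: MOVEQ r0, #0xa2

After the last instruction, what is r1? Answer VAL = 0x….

0: ✓ CMP  NZCV=1000
1: · SUBHI
2: · MOVVS
3: ✓ CMP  NZCV=0011
4: ✓ MOVLE  r1←0x9e
5: · MOVEQ

VAL = 0x9e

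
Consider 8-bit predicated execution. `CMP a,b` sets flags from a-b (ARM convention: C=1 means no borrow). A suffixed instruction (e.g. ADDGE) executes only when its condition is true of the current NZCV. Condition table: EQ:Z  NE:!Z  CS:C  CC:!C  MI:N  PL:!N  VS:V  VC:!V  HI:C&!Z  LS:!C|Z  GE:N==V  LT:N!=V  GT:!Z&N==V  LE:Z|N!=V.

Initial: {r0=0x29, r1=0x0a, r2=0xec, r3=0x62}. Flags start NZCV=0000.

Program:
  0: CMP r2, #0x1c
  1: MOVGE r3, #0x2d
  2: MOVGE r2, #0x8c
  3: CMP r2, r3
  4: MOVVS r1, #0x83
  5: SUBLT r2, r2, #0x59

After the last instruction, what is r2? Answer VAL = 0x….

VAL = 0x93

[0] flags=1010 → (cmp)
[1] flags=1010 GE?F → skip
[2] flags=1010 GE?F → skip
[3] flags=1010 → (cmp)
[4] flags=1010 VS?F → skip
[5] flags=1010 LT?T → r2=0x93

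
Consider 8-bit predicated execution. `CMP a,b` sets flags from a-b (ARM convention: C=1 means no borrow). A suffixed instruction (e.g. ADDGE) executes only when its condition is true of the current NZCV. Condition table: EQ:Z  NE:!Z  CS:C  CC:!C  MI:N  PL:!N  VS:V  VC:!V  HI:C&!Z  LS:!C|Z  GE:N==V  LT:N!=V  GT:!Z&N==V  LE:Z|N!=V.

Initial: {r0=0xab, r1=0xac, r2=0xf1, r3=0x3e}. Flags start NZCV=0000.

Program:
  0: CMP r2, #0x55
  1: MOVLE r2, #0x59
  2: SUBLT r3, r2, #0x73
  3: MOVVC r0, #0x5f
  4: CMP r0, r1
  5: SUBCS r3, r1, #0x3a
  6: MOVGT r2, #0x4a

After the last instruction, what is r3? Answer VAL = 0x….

[0] flags=1010 → (cmp)
[1] flags=1010 LE?T → r2=0x59
[2] flags=1010 LT?T → r3=0xe6
[3] flags=1010 VC?T → r0=0x5f
[4] flags=1001 → (cmp)
[5] flags=1001 CS?F → skip
[6] flags=1001 GT?T → r2=0x4a

VAL = 0xe6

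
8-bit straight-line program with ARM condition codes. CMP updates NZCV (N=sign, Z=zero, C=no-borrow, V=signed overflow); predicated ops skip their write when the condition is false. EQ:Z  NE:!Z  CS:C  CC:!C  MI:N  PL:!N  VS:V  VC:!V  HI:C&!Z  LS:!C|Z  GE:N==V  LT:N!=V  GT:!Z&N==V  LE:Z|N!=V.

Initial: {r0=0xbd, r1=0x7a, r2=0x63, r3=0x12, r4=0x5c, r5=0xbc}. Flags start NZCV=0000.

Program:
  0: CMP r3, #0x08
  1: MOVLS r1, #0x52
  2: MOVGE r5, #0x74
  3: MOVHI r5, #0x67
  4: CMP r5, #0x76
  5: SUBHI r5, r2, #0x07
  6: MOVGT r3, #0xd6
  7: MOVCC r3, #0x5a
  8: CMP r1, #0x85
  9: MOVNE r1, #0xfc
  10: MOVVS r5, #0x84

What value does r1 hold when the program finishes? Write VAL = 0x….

VAL = 0xfc

[0] flags=0010 → (cmp)
[1] flags=0010 LS?F → skip
[2] flags=0010 GE?T → r5=0x74
[3] flags=0010 HI?T → r5=0x67
[4] flags=1000 → (cmp)
[5] flags=1000 HI?F → skip
[6] flags=1000 GT?F → skip
[7] flags=1000 CC?T → r3=0x5a
[8] flags=1001 → (cmp)
[9] flags=1001 NE?T → r1=0xfc
[10] flags=1001 VS?T → r5=0x84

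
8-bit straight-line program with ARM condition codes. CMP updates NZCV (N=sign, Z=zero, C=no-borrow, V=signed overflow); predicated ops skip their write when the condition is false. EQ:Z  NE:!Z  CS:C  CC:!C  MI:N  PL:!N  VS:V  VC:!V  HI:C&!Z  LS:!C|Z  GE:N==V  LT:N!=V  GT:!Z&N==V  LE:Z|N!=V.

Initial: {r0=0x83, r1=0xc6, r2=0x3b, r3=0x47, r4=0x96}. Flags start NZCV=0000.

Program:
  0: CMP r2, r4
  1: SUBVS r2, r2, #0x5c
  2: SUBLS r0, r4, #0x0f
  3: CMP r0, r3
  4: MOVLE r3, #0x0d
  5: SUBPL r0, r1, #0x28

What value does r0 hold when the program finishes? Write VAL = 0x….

VAL = 0x9e

[0] flags=1001 → (cmp)
[1] flags=1001 VS?T → r2=0xdf
[2] flags=1001 LS?T → r0=0x87
[3] flags=0011 → (cmp)
[4] flags=0011 LE?T → r3=0x0d
[5] flags=0011 PL?T → r0=0x9e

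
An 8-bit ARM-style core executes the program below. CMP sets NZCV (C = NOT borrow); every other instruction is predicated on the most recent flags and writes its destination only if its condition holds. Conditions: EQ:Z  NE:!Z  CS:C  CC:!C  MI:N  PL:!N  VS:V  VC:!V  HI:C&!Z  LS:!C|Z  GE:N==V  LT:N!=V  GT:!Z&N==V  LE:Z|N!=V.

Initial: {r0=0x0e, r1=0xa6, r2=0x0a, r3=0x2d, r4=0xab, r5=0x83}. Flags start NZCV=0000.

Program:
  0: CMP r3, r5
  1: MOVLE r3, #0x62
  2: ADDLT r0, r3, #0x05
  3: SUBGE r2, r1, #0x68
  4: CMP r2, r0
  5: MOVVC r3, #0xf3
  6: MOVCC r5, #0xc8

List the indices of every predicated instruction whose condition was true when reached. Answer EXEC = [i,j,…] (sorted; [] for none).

0: ✓ CMP  NZCV=1001
1: · MOVLE
2: · ADDLT
3: ✓ SUBGE  r2←0x3e
4: ✓ CMP  NZCV=0010
5: ✓ MOVVC  r3←0xf3
6: · MOVCC

EXEC = [3,5]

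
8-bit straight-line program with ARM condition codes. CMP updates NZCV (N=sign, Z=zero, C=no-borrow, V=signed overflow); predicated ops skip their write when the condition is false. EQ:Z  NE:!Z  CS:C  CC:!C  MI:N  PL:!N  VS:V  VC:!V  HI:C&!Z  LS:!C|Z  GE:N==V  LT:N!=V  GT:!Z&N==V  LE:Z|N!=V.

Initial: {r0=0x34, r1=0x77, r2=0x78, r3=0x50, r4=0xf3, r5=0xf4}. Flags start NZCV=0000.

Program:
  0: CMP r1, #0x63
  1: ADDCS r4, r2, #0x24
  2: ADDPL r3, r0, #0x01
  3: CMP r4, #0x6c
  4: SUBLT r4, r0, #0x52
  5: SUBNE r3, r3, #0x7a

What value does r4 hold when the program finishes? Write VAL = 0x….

[0] flags=0010 → (cmp)
[1] flags=0010 CS?T → r4=0x9c
[2] flags=0010 PL?T → r3=0x35
[3] flags=0011 → (cmp)
[4] flags=0011 LT?T → r4=0xe2
[5] flags=0011 NE?T → r3=0xbb

VAL = 0xe2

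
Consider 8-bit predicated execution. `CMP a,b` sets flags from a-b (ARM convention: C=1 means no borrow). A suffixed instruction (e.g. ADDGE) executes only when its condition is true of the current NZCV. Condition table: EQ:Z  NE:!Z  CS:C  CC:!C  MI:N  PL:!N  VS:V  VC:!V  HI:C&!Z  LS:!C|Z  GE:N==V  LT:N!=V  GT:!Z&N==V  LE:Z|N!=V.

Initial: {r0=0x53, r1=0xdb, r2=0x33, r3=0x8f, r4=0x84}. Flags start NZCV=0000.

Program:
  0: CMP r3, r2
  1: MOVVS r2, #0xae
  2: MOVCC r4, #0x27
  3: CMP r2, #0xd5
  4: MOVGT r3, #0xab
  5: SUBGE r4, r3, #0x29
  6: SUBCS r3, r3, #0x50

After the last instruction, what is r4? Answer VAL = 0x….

0: ✓ CMP  NZCV=0011
1: ✓ MOVVS  r2←0xae
2: · MOVCC
3: ✓ CMP  NZCV=1000
4: · MOVGT
5: · SUBGE
6: · SUBCS

VAL = 0x84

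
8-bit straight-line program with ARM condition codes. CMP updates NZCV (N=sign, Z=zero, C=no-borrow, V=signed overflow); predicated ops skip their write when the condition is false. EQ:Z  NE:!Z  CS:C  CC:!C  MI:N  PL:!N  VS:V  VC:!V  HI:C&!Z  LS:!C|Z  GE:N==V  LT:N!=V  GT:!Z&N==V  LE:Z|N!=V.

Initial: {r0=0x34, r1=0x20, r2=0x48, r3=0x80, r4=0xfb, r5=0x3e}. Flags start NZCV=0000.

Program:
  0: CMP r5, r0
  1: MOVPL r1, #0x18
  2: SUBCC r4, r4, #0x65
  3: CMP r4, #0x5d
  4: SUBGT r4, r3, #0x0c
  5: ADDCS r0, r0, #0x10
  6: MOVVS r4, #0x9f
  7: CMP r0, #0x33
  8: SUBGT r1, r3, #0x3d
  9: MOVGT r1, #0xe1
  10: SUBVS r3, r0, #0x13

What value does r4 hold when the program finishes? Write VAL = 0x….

[0] flags=0010 → (cmp)
[1] flags=0010 PL?T → r1=0x18
[2] flags=0010 CC?F → skip
[3] flags=1010 → (cmp)
[4] flags=1010 GT?F → skip
[5] flags=1010 CS?T → r0=0x44
[6] flags=1010 VS?F → skip
[7] flags=0010 → (cmp)
[8] flags=0010 GT?T → r1=0x43
[9] flags=0010 GT?T → r1=0xe1
[10] flags=0010 VS?F → skip

VAL = 0xfb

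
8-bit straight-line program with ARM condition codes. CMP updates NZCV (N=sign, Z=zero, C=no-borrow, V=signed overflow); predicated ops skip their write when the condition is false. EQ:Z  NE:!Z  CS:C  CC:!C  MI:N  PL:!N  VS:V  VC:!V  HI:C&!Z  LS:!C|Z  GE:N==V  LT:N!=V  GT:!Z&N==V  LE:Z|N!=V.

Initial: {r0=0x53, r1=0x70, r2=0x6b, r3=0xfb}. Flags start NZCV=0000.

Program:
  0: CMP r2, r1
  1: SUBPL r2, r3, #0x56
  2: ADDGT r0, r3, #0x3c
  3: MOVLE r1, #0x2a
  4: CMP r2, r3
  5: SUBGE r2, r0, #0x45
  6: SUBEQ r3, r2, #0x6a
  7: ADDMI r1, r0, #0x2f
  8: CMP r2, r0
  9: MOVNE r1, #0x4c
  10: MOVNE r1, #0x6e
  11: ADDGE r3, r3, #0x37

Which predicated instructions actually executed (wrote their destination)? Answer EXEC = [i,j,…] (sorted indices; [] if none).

EXEC = [3,5,9,10]

0: ✓ CMP  NZCV=1000
1: · SUBPL
2: · ADDGT
3: ✓ MOVLE  r1←0x2a
4: ✓ CMP  NZCV=0000
5: ✓ SUBGE  r2←0x0e
6: · SUBEQ
7: · ADDMI
8: ✓ CMP  NZCV=1000
9: ✓ MOVNE  r1←0x4c
10: ✓ MOVNE  r1←0x6e
11: · ADDGE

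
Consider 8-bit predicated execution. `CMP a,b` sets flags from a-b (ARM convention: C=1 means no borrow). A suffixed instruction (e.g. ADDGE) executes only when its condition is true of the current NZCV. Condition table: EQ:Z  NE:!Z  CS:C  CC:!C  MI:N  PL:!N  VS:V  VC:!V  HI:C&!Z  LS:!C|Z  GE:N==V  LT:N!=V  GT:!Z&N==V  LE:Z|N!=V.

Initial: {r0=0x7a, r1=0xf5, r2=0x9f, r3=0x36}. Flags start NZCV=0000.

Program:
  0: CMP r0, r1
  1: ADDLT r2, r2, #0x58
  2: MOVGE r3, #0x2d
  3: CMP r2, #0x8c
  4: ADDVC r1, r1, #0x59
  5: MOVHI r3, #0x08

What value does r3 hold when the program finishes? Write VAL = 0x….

[0] flags=1001 → (cmp)
[1] flags=1001 LT?F → skip
[2] flags=1001 GE?T → r3=0x2d
[3] flags=0010 → (cmp)
[4] flags=0010 VC?T → r1=0x4e
[5] flags=0010 HI?T → r3=0x08

VAL = 0x08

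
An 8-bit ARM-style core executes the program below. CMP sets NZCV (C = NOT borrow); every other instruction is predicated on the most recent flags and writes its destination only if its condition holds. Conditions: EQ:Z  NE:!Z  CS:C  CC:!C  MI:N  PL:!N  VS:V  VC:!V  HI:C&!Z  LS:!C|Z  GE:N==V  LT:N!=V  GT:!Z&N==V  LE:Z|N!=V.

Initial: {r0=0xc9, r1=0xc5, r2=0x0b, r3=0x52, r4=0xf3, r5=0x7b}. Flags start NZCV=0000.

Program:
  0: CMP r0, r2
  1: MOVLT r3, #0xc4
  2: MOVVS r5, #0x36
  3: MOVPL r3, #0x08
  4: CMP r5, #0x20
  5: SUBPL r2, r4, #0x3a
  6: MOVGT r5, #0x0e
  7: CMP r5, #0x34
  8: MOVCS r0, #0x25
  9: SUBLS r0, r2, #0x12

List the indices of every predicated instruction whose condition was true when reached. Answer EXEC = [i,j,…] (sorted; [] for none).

EXEC = [1,5,6,9]

0: ✓ CMP  NZCV=1010
1: ✓ MOVLT  r3←0xc4
2: · MOVVS
3: · MOVPL
4: ✓ CMP  NZCV=0010
5: ✓ SUBPL  r2←0xb9
6: ✓ MOVGT  r5←0x0e
7: ✓ CMP  NZCV=1000
8: · MOVCS
9: ✓ SUBLS  r0←0xa7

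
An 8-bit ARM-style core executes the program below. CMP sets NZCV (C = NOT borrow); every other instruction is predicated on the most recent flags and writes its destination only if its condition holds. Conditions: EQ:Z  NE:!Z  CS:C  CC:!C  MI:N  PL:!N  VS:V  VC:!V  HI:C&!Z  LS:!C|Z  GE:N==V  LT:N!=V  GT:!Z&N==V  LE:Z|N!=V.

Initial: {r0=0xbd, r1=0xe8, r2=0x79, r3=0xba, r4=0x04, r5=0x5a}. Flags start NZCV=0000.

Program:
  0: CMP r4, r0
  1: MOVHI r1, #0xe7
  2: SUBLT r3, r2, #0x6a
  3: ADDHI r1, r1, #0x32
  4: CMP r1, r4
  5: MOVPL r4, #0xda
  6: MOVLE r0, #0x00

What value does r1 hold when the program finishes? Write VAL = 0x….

VAL = 0xe8

0: ✓ CMP  NZCV=0000
1: · MOVHI
2: · SUBLT
3: · ADDHI
4: ✓ CMP  NZCV=1010
5: · MOVPL
6: ✓ MOVLE  r0←0x00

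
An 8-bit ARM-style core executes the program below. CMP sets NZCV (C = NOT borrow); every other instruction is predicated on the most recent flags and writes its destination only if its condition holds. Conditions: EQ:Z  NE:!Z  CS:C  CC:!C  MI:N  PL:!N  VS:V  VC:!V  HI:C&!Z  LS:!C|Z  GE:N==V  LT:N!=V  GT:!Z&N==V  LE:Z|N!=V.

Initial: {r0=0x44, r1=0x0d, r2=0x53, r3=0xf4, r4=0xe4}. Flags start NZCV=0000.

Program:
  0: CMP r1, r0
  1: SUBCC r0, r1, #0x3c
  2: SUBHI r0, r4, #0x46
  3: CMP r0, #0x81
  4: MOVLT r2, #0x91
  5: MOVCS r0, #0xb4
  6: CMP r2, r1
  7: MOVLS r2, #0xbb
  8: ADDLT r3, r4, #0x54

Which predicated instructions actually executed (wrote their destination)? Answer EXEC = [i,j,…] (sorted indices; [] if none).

EXEC = [1,5]

[0] flags=1000 → (cmp)
[1] flags=1000 CC?T → r0=0xd1
[2] flags=1000 HI?F → skip
[3] flags=0010 → (cmp)
[4] flags=0010 LT?F → skip
[5] flags=0010 CS?T → r0=0xb4
[6] flags=0010 → (cmp)
[7] flags=0010 LS?F → skip
[8] flags=0010 LT?F → skip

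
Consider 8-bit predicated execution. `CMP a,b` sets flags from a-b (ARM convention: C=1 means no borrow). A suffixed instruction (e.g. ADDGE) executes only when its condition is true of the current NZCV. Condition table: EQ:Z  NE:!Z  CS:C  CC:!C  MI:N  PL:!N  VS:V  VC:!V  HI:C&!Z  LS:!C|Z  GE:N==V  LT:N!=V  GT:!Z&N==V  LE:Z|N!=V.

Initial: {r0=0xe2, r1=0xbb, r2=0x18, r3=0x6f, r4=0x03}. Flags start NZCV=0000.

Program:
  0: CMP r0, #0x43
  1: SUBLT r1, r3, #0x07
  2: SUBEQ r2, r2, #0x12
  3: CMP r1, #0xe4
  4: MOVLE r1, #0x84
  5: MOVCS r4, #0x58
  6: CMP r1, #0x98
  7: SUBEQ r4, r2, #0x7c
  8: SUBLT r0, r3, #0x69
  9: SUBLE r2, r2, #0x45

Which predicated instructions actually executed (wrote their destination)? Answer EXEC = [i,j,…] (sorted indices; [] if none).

[0] flags=1010 → (cmp)
[1] flags=1010 LT?T → r1=0x68
[2] flags=1010 EQ?F → skip
[3] flags=1001 → (cmp)
[4] flags=1001 LE?F → skip
[5] flags=1001 CS?F → skip
[6] flags=1001 → (cmp)
[7] flags=1001 EQ?F → skip
[8] flags=1001 LT?F → skip
[9] flags=1001 LE?F → skip

EXEC = [1]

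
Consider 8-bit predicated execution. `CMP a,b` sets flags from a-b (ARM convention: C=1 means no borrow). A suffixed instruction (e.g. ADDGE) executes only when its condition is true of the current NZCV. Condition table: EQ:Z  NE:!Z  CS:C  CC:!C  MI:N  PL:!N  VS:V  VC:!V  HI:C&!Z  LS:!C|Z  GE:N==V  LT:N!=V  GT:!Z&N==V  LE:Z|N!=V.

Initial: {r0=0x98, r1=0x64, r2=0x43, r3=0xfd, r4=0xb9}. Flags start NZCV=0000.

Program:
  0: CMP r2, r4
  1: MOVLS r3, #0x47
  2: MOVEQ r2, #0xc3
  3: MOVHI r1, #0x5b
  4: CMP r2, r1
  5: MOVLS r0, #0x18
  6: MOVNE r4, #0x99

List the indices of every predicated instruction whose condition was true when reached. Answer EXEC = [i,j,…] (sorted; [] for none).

EXEC = [1,5,6]

[0] flags=1001 → (cmp)
[1] flags=1001 LS?T → r3=0x47
[2] flags=1001 EQ?F → skip
[3] flags=1001 HI?F → skip
[4] flags=1000 → (cmp)
[5] flags=1000 LS?T → r0=0x18
[6] flags=1000 NE?T → r4=0x99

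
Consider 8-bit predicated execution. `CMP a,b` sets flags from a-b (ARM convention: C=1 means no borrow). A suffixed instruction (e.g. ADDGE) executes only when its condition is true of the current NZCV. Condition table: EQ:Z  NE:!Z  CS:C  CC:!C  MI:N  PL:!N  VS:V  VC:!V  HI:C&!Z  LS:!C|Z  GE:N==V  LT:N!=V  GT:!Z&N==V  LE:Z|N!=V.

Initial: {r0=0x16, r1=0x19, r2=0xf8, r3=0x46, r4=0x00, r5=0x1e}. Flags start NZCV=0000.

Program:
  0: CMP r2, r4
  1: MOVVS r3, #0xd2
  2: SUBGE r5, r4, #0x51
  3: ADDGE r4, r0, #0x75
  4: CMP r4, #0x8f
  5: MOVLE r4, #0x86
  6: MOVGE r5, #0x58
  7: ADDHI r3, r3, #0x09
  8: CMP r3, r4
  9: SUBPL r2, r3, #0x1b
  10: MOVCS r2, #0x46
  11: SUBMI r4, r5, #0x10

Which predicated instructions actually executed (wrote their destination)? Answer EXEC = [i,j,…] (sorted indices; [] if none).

0: ✓ CMP  NZCV=1010
1: · MOVVS
2: · SUBGE
3: · ADDGE
4: ✓ CMP  NZCV=0000
5: · MOVLE
6: ✓ MOVGE  r5←0x58
7: · ADDHI
8: ✓ CMP  NZCV=0010
9: ✓ SUBPL  r2←0x2b
10: ✓ MOVCS  r2←0x46
11: · SUBMI

EXEC = [6,9,10]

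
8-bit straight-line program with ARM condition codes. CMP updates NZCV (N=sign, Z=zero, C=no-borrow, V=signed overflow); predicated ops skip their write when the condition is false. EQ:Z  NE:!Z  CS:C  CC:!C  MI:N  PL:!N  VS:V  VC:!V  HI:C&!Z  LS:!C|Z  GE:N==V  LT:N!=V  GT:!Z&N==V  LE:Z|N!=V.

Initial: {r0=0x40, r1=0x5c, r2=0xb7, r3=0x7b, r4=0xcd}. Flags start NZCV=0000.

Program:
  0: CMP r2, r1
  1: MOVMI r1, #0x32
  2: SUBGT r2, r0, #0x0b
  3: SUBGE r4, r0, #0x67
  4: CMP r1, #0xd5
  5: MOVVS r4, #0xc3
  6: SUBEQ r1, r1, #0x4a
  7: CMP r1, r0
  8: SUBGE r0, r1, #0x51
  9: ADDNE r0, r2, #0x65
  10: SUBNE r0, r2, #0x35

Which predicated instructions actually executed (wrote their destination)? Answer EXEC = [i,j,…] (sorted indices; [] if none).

[0] flags=0011 → (cmp)
[1] flags=0011 MI?F → skip
[2] flags=0011 GT?F → skip
[3] flags=0011 GE?F → skip
[4] flags=1001 → (cmp)
[5] flags=1001 VS?T → r4=0xc3
[6] flags=1001 EQ?F → skip
[7] flags=0010 → (cmp)
[8] flags=0010 GE?T → r0=0x0b
[9] flags=0010 NE?T → r0=0x1c
[10] flags=0010 NE?T → r0=0x82

EXEC = [5,8,9,10]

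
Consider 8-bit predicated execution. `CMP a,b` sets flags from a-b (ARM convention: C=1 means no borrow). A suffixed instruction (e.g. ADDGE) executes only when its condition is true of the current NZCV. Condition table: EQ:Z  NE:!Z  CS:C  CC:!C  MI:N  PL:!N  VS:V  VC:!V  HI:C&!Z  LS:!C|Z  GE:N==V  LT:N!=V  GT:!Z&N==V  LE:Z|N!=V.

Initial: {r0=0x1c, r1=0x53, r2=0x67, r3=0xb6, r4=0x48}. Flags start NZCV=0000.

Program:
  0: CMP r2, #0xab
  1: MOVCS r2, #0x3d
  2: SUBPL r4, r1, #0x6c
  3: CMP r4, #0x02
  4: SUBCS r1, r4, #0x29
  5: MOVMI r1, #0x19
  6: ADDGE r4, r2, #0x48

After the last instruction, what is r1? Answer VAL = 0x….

[0] flags=1001 → (cmp)
[1] flags=1001 CS?F → skip
[2] flags=1001 PL?F → skip
[3] flags=0010 → (cmp)
[4] flags=0010 CS?T → r1=0x1f
[5] flags=0010 MI?F → skip
[6] flags=0010 GE?T → r4=0xaf

VAL = 0x1f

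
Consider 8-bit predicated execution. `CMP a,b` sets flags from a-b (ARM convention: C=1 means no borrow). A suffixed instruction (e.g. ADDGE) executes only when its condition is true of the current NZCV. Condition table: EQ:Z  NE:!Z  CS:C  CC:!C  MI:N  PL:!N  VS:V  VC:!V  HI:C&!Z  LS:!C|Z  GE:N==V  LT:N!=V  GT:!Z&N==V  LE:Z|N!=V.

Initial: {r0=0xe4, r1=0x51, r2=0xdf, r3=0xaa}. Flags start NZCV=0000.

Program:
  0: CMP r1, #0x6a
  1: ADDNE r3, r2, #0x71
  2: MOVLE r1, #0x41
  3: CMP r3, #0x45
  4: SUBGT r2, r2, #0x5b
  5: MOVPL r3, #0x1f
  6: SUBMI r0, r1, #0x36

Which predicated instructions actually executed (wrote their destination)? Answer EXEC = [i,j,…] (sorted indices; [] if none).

EXEC = [1,2,4,5]

0: ✓ CMP  NZCV=1000
1: ✓ ADDNE  r3←0x50
2: ✓ MOVLE  r1←0x41
3: ✓ CMP  NZCV=0010
4: ✓ SUBGT  r2←0x84
5: ✓ MOVPL  r3←0x1f
6: · SUBMI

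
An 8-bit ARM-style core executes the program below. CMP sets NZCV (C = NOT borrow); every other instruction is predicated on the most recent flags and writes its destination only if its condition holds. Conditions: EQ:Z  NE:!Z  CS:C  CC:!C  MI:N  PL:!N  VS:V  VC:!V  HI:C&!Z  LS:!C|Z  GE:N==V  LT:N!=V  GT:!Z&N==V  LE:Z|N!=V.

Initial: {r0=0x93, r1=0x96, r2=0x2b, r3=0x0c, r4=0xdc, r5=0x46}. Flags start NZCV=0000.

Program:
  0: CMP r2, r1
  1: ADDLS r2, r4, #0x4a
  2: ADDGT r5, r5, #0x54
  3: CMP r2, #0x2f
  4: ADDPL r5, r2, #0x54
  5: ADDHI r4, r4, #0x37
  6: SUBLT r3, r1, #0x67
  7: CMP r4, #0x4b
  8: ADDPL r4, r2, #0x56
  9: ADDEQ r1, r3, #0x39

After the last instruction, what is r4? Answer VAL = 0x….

VAL = 0xdc

0: ✓ CMP  NZCV=1001
1: ✓ ADDLS  r2←0x26
2: ✓ ADDGT  r5←0x9a
3: ✓ CMP  NZCV=1000
4: · ADDPL
5: · ADDHI
6: ✓ SUBLT  r3←0x2f
7: ✓ CMP  NZCV=1010
8: · ADDPL
9: · ADDEQ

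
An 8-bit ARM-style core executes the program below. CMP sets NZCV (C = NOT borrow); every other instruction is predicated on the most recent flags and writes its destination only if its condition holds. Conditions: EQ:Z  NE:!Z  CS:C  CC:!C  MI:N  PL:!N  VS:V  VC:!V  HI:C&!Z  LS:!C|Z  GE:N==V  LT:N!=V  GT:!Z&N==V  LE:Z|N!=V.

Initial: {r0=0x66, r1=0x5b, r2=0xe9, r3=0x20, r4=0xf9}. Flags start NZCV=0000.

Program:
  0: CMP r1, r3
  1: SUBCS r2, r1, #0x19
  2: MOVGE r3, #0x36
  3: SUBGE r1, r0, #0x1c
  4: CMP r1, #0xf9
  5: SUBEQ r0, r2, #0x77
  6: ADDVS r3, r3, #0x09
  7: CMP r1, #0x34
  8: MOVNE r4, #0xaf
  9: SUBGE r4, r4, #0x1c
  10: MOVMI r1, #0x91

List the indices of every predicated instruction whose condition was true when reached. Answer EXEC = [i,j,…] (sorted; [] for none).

EXEC = [1,2,3,8,9]

0: ✓ CMP  NZCV=0010
1: ✓ SUBCS  r2←0x42
2: ✓ MOVGE  r3←0x36
3: ✓ SUBGE  r1←0x4a
4: ✓ CMP  NZCV=0000
5: · SUBEQ
6: · ADDVS
7: ✓ CMP  NZCV=0010
8: ✓ MOVNE  r4←0xaf
9: ✓ SUBGE  r4←0x93
10: · MOVMI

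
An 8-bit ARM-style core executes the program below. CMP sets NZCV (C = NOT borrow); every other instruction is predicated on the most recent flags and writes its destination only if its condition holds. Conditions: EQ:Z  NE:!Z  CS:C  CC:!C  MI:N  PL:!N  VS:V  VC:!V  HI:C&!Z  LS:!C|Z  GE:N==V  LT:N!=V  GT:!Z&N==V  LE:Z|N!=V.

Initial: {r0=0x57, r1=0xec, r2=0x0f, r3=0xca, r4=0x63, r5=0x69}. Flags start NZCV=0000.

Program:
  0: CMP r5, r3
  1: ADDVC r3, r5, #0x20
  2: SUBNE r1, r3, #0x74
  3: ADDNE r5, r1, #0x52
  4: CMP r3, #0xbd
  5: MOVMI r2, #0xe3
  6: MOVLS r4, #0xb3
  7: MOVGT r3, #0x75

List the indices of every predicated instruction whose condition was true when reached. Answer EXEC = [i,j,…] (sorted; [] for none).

EXEC = [2,3,7]

0: ✓ CMP  NZCV=1001
1: · ADDVC
2: ✓ SUBNE  r1←0x56
3: ✓ ADDNE  r5←0xa8
4: ✓ CMP  NZCV=0010
5: · MOVMI
6: · MOVLS
7: ✓ MOVGT  r3←0x75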